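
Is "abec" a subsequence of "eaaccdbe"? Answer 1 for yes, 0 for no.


Check if "abec" is a subsequence of "eaaccdbe"
Greedy scan:
  Position 0 ('e'): no match needed
  Position 1 ('a'): matches sub[0] = 'a'
  Position 2 ('a'): no match needed
  Position 3 ('c'): no match needed
  Position 4 ('c'): no match needed
  Position 5 ('d'): no match needed
  Position 6 ('b'): matches sub[1] = 'b'
  Position 7 ('e'): matches sub[2] = 'e'
Only matched 3/4 characters => not a subsequence

0


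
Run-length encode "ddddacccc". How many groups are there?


Input: ddddacccc
Scanning for consecutive runs:
  Group 1: 'd' x 4 (positions 0-3)
  Group 2: 'a' x 1 (positions 4-4)
  Group 3: 'c' x 4 (positions 5-8)
Total groups: 3

3


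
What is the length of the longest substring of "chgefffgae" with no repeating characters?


Input: "chgefffgae"
Sliding window (track last position of each char):
  Position 0 ('c'): window [0,0] length 1 -- new best
  Position 1 ('h'): window [0,1] length 2 -- new best
  Position 2 ('g'): window [0,2] length 3 -- new best
  Position 3 ('e'): window [0,3] length 4 -- new best
  Position 4 ('f'): window [0,4] length 5 -- new best
  Position 5 ('f'): repeat (last at 4), move window start to 5
  Position 5 ('f'): window [5,5] length 1
  Position 6 ('f'): repeat (last at 5), move window start to 6
  Position 6 ('f'): window [6,6] length 1
  Position 7 ('g'): window [6,7] length 2
  Position 8 ('a'): window [6,8] length 3
  Position 9 ('e'): window [6,9] length 4
Longest substring with no repeats: "chgef" with length 5

5


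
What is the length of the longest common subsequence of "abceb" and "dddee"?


LCS of "abceb" and "dddee"
DP table:
           d    d    d    e    e
      0    0    0    0    0    0
  a   0    0    0    0    0    0
  b   0    0    0    0    0    0
  c   0    0    0    0    0    0
  e   0    0    0    0    1    1
  b   0    0    0    0    1    1
LCS length = dp[5][5] = 1

1


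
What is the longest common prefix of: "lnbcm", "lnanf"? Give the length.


Words: lnbcm, lnanf
  Position 0: all 'l' => match
  Position 1: all 'n' => match
  Position 2: ('b', 'a') => mismatch, stop
LCP = "ln" (length 2)

2


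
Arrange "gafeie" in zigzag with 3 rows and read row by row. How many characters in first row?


Zigzag "gafeie" into 3 rows:
Placing characters:
  'g' => row 0
  'a' => row 1
  'f' => row 2
  'e' => row 1
  'i' => row 0
  'e' => row 1
Rows:
  Row 0: "gi"
  Row 1: "aee"
  Row 2: "f"
First row length: 2

2


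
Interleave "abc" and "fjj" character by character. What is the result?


Interleaving "abc" and "fjj":
  Position 0: 'a' from first, 'f' from second => "af"
  Position 1: 'b' from first, 'j' from second => "bj"
  Position 2: 'c' from first, 'j' from second => "cj"
Result: afbjcj

afbjcj


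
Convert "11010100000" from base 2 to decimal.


Input: "11010100000" in base 2
Positional expansion:
  Digit '1' (value 1) x 2^10 = 1024
  Digit '1' (value 1) x 2^9 = 512
  Digit '0' (value 0) x 2^8 = 0
  Digit '1' (value 1) x 2^7 = 128
  Digit '0' (value 0) x 2^6 = 0
  Digit '1' (value 1) x 2^5 = 32
  Digit '0' (value 0) x 2^4 = 0
  Digit '0' (value 0) x 2^3 = 0
  Digit '0' (value 0) x 2^2 = 0
  Digit '0' (value 0) x 2^1 = 0
  Digit '0' (value 0) x 2^0 = 0
Sum = 1696

1696


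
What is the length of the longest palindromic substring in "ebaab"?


Input: "ebaab"
Checking substrings for palindromes:
  [1:5] "baab" (len 4) => palindrome
  [2:4] "aa" (len 2) => palindrome
Longest palindromic substring: "baab" with length 4

4


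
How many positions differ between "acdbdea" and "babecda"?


Comparing "acdbdea" and "babecda" position by position:
  Position 0: 'a' vs 'b' => DIFFER
  Position 1: 'c' vs 'a' => DIFFER
  Position 2: 'd' vs 'b' => DIFFER
  Position 3: 'b' vs 'e' => DIFFER
  Position 4: 'd' vs 'c' => DIFFER
  Position 5: 'e' vs 'd' => DIFFER
  Position 6: 'a' vs 'a' => same
Positions that differ: 6

6


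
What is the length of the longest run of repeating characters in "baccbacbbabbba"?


Input: "baccbacbbabbba"
Scanning for longest run:
  Position 1 ('a'): new char, reset run to 1
  Position 2 ('c'): new char, reset run to 1
  Position 3 ('c'): continues run of 'c', length=2
  Position 4 ('b'): new char, reset run to 1
  Position 5 ('a'): new char, reset run to 1
  Position 6 ('c'): new char, reset run to 1
  Position 7 ('b'): new char, reset run to 1
  Position 8 ('b'): continues run of 'b', length=2
  Position 9 ('a'): new char, reset run to 1
  Position 10 ('b'): new char, reset run to 1
  Position 11 ('b'): continues run of 'b', length=2
  Position 12 ('b'): continues run of 'b', length=3
  Position 13 ('a'): new char, reset run to 1
Longest run: 'b' with length 3

3


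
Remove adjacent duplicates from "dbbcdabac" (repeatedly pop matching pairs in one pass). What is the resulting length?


Input: dbbcdabac
Stack-based adjacent duplicate removal:
  Read 'd': push. Stack: d
  Read 'b': push. Stack: db
  Read 'b': matches stack top 'b' => pop. Stack: d
  Read 'c': push. Stack: dc
  Read 'd': push. Stack: dcd
  Read 'a': push. Stack: dcda
  Read 'b': push. Stack: dcdab
  Read 'a': push. Stack: dcdaba
  Read 'c': push. Stack: dcdabac
Final stack: "dcdabac" (length 7)

7


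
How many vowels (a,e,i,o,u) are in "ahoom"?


Input: ahoom
Checking each character:
  'a' at position 0: vowel (running total: 1)
  'h' at position 1: consonant
  'o' at position 2: vowel (running total: 2)
  'o' at position 3: vowel (running total: 3)
  'm' at position 4: consonant
Total vowels: 3

3


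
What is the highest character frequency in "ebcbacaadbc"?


Input: ebcbacaadbc
Character counts:
  'a': 3
  'b': 3
  'c': 3
  'd': 1
  'e': 1
Maximum frequency: 3

3


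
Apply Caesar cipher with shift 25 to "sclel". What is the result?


Caesar cipher: shift "sclel" by 25
  's' (pos 18) + 25 = pos 17 = 'r'
  'c' (pos 2) + 25 = pos 1 = 'b'
  'l' (pos 11) + 25 = pos 10 = 'k'
  'e' (pos 4) + 25 = pos 3 = 'd'
  'l' (pos 11) + 25 = pos 10 = 'k'
Result: rbkdk

rbkdk


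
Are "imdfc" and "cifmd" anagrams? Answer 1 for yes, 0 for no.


Strings: "imdfc", "cifmd"
Sorted first:  cdfim
Sorted second: cdfim
Sorted forms match => anagrams

1


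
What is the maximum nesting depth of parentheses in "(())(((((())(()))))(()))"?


Input: "(())(((((())(()))))(()))"
Tracking depth:
  Position 0 '(': depth becomes 1
  Position 1 '(': depth becomes 2
  Position 2 ')': depth becomes 1
  Position 3 ')': depth becomes 0
  Position 4 '(': depth becomes 1
  Position 5 '(': depth becomes 2
  Position 6 '(': depth becomes 3
  Position 7 '(': depth becomes 4
  Position 8 '(': depth becomes 5
  Position 9 '(': depth becomes 6
  Position 10 ')': depth becomes 5
  Position 11 ')': depth becomes 4
  Position 12 '(': depth becomes 5
  Position 13 '(': depth becomes 6
  Position 14 ')': depth becomes 5
  Position 15 ')': depth becomes 4
  Position 16 ')': depth becomes 3
  Position 17 ')': depth becomes 2
  Position 18 ')': depth becomes 1
  Position 19 '(': depth becomes 2
  Position 20 '(': depth becomes 3
  Position 21 ')': depth becomes 2
  Position 22 ')': depth becomes 1
  Position 23 ')': depth becomes 0
Maximum depth reached: 6

6


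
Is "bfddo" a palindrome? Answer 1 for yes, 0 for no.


Input: bfddo
Reversed: oddfb
  Compare pos 0 ('b') with pos 4 ('o'): MISMATCH
  Compare pos 1 ('f') with pos 3 ('d'): MISMATCH
Result: not a palindrome

0


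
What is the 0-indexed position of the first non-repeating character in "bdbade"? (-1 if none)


Input: bdbade
Character frequencies:
  'a': 1
  'b': 2
  'd': 2
  'e': 1
Scanning left to right for freq == 1:
  Position 0 ('b'): freq=2, skip
  Position 1 ('d'): freq=2, skip
  Position 2 ('b'): freq=2, skip
  Position 3 ('a'): unique! => answer = 3

3


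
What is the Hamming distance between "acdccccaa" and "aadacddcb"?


Comparing "acdccccaa" and "aadacddcb" position by position:
  Position 0: 'a' vs 'a' => same
  Position 1: 'c' vs 'a' => differ
  Position 2: 'd' vs 'd' => same
  Position 3: 'c' vs 'a' => differ
  Position 4: 'c' vs 'c' => same
  Position 5: 'c' vs 'd' => differ
  Position 6: 'c' vs 'd' => differ
  Position 7: 'a' vs 'c' => differ
  Position 8: 'a' vs 'b' => differ
Total differences (Hamming distance): 6

6


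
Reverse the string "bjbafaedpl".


Input: bjbafaedpl
Reading characters right to left:
  Position 9: 'l'
  Position 8: 'p'
  Position 7: 'd'
  Position 6: 'e'
  Position 5: 'a'
  Position 4: 'f'
  Position 3: 'a'
  Position 2: 'b'
  Position 1: 'j'
  Position 0: 'b'
Reversed: lpdeafabjb

lpdeafabjb


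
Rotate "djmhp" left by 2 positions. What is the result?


Input: "djmhp", rotate left by 2
First 2 characters: "dj"
Remaining characters: "mhp"
Concatenate remaining + first: "mhp" + "dj" = "mhpdj"

mhpdj


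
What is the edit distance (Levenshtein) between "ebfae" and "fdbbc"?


Computing edit distance: "ebfae" -> "fdbbc"
DP table:
           f    d    b    b    c
      0    1    2    3    4    5
  e   1    1    2    3    4    5
  b   2    2    2    2    3    4
  f   3    2    3    3    3    4
  a   4    3    3    4    4    4
  e   5    4    4    4    5    5
Edit distance = dp[5][5] = 5

5


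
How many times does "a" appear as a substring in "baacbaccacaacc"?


Searching for "a" in "baacbaccacaacc"
Scanning each position:
  Position 0: "b" => no
  Position 1: "a" => MATCH
  Position 2: "a" => MATCH
  Position 3: "c" => no
  Position 4: "b" => no
  Position 5: "a" => MATCH
  Position 6: "c" => no
  Position 7: "c" => no
  Position 8: "a" => MATCH
  Position 9: "c" => no
  Position 10: "a" => MATCH
  Position 11: "a" => MATCH
  Position 12: "c" => no
  Position 13: "c" => no
Total occurrences: 6

6


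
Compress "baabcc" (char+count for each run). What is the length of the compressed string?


Input: baabcc
Runs:
  'b' x 1 => "b1"
  'a' x 2 => "a2"
  'b' x 1 => "b1"
  'c' x 2 => "c2"
Compressed: "b1a2b1c2"
Compressed length: 8

8


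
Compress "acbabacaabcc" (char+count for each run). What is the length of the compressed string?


Input: acbabacaabcc
Runs:
  'a' x 1 => "a1"
  'c' x 1 => "c1"
  'b' x 1 => "b1"
  'a' x 1 => "a1"
  'b' x 1 => "b1"
  'a' x 1 => "a1"
  'c' x 1 => "c1"
  'a' x 2 => "a2"
  'b' x 1 => "b1"
  'c' x 2 => "c2"
Compressed: "a1c1b1a1b1a1c1a2b1c2"
Compressed length: 20

20


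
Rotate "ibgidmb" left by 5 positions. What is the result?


Input: "ibgidmb", rotate left by 5
First 5 characters: "ibgid"
Remaining characters: "mb"
Concatenate remaining + first: "mb" + "ibgid" = "mbibgid"

mbibgid


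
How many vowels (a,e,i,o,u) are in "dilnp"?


Input: dilnp
Checking each character:
  'd' at position 0: consonant
  'i' at position 1: vowel (running total: 1)
  'l' at position 2: consonant
  'n' at position 3: consonant
  'p' at position 4: consonant
Total vowels: 1

1


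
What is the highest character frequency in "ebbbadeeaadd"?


Input: ebbbadeeaadd
Character counts:
  'a': 3
  'b': 3
  'd': 3
  'e': 3
Maximum frequency: 3

3


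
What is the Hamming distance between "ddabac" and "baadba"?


Comparing "ddabac" and "baadba" position by position:
  Position 0: 'd' vs 'b' => differ
  Position 1: 'd' vs 'a' => differ
  Position 2: 'a' vs 'a' => same
  Position 3: 'b' vs 'd' => differ
  Position 4: 'a' vs 'b' => differ
  Position 5: 'c' vs 'a' => differ
Total differences (Hamming distance): 5

5


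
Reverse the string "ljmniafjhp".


Input: ljmniafjhp
Reading characters right to left:
  Position 9: 'p'
  Position 8: 'h'
  Position 7: 'j'
  Position 6: 'f'
  Position 5: 'a'
  Position 4: 'i'
  Position 3: 'n'
  Position 2: 'm'
  Position 1: 'j'
  Position 0: 'l'
Reversed: phjfainmjl

phjfainmjl


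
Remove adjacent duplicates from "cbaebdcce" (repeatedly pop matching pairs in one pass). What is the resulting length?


Input: cbaebdcce
Stack-based adjacent duplicate removal:
  Read 'c': push. Stack: c
  Read 'b': push. Stack: cb
  Read 'a': push. Stack: cba
  Read 'e': push. Stack: cbae
  Read 'b': push. Stack: cbaeb
  Read 'd': push. Stack: cbaebd
  Read 'c': push. Stack: cbaebdc
  Read 'c': matches stack top 'c' => pop. Stack: cbaebd
  Read 'e': push. Stack: cbaebde
Final stack: "cbaebde" (length 7)

7


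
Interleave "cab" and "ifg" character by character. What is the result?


Interleaving "cab" and "ifg":
  Position 0: 'c' from first, 'i' from second => "ci"
  Position 1: 'a' from first, 'f' from second => "af"
  Position 2: 'b' from first, 'g' from second => "bg"
Result: ciafbg

ciafbg


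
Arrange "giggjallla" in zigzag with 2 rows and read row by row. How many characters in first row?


Zigzag "giggjallla" into 2 rows:
Placing characters:
  'g' => row 0
  'i' => row 1
  'g' => row 0
  'g' => row 1
  'j' => row 0
  'a' => row 1
  'l' => row 0
  'l' => row 1
  'l' => row 0
  'a' => row 1
Rows:
  Row 0: "ggjll"
  Row 1: "igala"
First row length: 5

5


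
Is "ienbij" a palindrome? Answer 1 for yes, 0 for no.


Input: ienbij
Reversed: jibnei
  Compare pos 0 ('i') with pos 5 ('j'): MISMATCH
  Compare pos 1 ('e') with pos 4 ('i'): MISMATCH
  Compare pos 2 ('n') with pos 3 ('b'): MISMATCH
Result: not a palindrome

0


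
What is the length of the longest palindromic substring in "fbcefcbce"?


Input: "fbcefcbce"
Checking substrings for palindromes:
  [5:8] "cbc" (len 3) => palindrome
Longest palindromic substring: "cbc" with length 3

3


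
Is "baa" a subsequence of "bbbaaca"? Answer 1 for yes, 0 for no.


Check if "baa" is a subsequence of "bbbaaca"
Greedy scan:
  Position 0 ('b'): matches sub[0] = 'b'
  Position 1 ('b'): no match needed
  Position 2 ('b'): no match needed
  Position 3 ('a'): matches sub[1] = 'a'
  Position 4 ('a'): matches sub[2] = 'a'
  Position 5 ('c'): no match needed
  Position 6 ('a'): no match needed
All 3 characters matched => is a subsequence

1


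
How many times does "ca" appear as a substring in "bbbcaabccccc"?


Searching for "ca" in "bbbcaabccccc"
Scanning each position:
  Position 0: "bb" => no
  Position 1: "bb" => no
  Position 2: "bc" => no
  Position 3: "ca" => MATCH
  Position 4: "aa" => no
  Position 5: "ab" => no
  Position 6: "bc" => no
  Position 7: "cc" => no
  Position 8: "cc" => no
  Position 9: "cc" => no
  Position 10: "cc" => no
Total occurrences: 1

1


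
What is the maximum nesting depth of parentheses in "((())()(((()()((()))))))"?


Input: "((())()(((()()((()))))))"
Tracking depth:
  Position 0 '(': depth becomes 1
  Position 1 '(': depth becomes 2
  Position 2 '(': depth becomes 3
  Position 3 ')': depth becomes 2
  Position 4 ')': depth becomes 1
  Position 5 '(': depth becomes 2
  Position 6 ')': depth becomes 1
  Position 7 '(': depth becomes 2
  Position 8 '(': depth becomes 3
  Position 9 '(': depth becomes 4
  Position 10 '(': depth becomes 5
  Position 11 ')': depth becomes 4
  Position 12 '(': depth becomes 5
  Position 13 ')': depth becomes 4
  Position 14 '(': depth becomes 5
  Position 15 '(': depth becomes 6
  Position 16 '(': depth becomes 7
  Position 17 ')': depth becomes 6
  Position 18 ')': depth becomes 5
  Position 19 ')': depth becomes 4
  Position 20 ')': depth becomes 3
  Position 21 ')': depth becomes 2
  Position 22 ')': depth becomes 1
  Position 23 ')': depth becomes 0
Maximum depth reached: 7

7


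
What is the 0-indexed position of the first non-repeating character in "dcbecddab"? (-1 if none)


Input: dcbecddab
Character frequencies:
  'a': 1
  'b': 2
  'c': 2
  'd': 3
  'e': 1
Scanning left to right for freq == 1:
  Position 0 ('d'): freq=3, skip
  Position 1 ('c'): freq=2, skip
  Position 2 ('b'): freq=2, skip
  Position 3 ('e'): unique! => answer = 3

3


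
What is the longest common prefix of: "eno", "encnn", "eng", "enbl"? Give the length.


Words: eno, encnn, eng, enbl
  Position 0: all 'e' => match
  Position 1: all 'n' => match
  Position 2: ('o', 'c', 'g', 'b') => mismatch, stop
LCP = "en" (length 2)

2


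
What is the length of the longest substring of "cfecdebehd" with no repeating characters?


Input: "cfecdebehd"
Sliding window (track last position of each char):
  Position 0 ('c'): window [0,0] length 1 -- new best
  Position 1 ('f'): window [0,1] length 2 -- new best
  Position 2 ('e'): window [0,2] length 3 -- new best
  Position 3 ('c'): repeat (last at 0), move window start to 1
  Position 3 ('c'): window [1,3] length 3
  Position 4 ('d'): window [1,4] length 4 -- new best
  Position 5 ('e'): repeat (last at 2), move window start to 3
  Position 5 ('e'): window [3,5] length 3
  Position 6 ('b'): window [3,6] length 4
  Position 7 ('e'): repeat (last at 5), move window start to 6
  Position 7 ('e'): window [6,7] length 2
  Position 8 ('h'): window [6,8] length 3
  Position 9 ('d'): window [6,9] length 4
Longest substring with no repeats: "fecd" with length 4

4


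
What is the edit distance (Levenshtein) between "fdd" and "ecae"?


Computing edit distance: "fdd" -> "ecae"
DP table:
           e    c    a    e
      0    1    2    3    4
  f   1    1    2    3    4
  d   2    2    2    3    4
  d   3    3    3    3    4
Edit distance = dp[3][4] = 4

4


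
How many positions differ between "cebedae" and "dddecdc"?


Comparing "cebedae" and "dddecdc" position by position:
  Position 0: 'c' vs 'd' => DIFFER
  Position 1: 'e' vs 'd' => DIFFER
  Position 2: 'b' vs 'd' => DIFFER
  Position 3: 'e' vs 'e' => same
  Position 4: 'd' vs 'c' => DIFFER
  Position 5: 'a' vs 'd' => DIFFER
  Position 6: 'e' vs 'c' => DIFFER
Positions that differ: 6

6


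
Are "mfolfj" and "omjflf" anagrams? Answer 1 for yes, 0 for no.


Strings: "mfolfj", "omjflf"
Sorted first:  ffjlmo
Sorted second: ffjlmo
Sorted forms match => anagrams

1


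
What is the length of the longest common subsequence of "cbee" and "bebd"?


LCS of "cbee" and "bebd"
DP table:
           b    e    b    d
      0    0    0    0    0
  c   0    0    0    0    0
  b   0    1    1    1    1
  e   0    1    2    2    2
  e   0    1    2    2    2
LCS length = dp[4][4] = 2

2


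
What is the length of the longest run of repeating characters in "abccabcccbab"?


Input: "abccabcccbab"
Scanning for longest run:
  Position 1 ('b'): new char, reset run to 1
  Position 2 ('c'): new char, reset run to 1
  Position 3 ('c'): continues run of 'c', length=2
  Position 4 ('a'): new char, reset run to 1
  Position 5 ('b'): new char, reset run to 1
  Position 6 ('c'): new char, reset run to 1
  Position 7 ('c'): continues run of 'c', length=2
  Position 8 ('c'): continues run of 'c', length=3
  Position 9 ('b'): new char, reset run to 1
  Position 10 ('a'): new char, reset run to 1
  Position 11 ('b'): new char, reset run to 1
Longest run: 'c' with length 3

3


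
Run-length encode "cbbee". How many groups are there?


Input: cbbee
Scanning for consecutive runs:
  Group 1: 'c' x 1 (positions 0-0)
  Group 2: 'b' x 2 (positions 1-2)
  Group 3: 'e' x 2 (positions 3-4)
Total groups: 3

3


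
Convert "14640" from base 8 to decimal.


Input: "14640" in base 8
Positional expansion:
  Digit '1' (value 1) x 8^4 = 4096
  Digit '4' (value 4) x 8^3 = 2048
  Digit '6' (value 6) x 8^2 = 384
  Digit '4' (value 4) x 8^1 = 32
  Digit '0' (value 0) x 8^0 = 0
Sum = 6560

6560


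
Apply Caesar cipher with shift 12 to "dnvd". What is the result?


Caesar cipher: shift "dnvd" by 12
  'd' (pos 3) + 12 = pos 15 = 'p'
  'n' (pos 13) + 12 = pos 25 = 'z'
  'v' (pos 21) + 12 = pos 7 = 'h'
  'd' (pos 3) + 12 = pos 15 = 'p'
Result: pzhp

pzhp


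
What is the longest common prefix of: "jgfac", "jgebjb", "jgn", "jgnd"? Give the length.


Words: jgfac, jgebjb, jgn, jgnd
  Position 0: all 'j' => match
  Position 1: all 'g' => match
  Position 2: ('f', 'e', 'n', 'n') => mismatch, stop
LCP = "jg" (length 2)

2


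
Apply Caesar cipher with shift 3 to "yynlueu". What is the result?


Caesar cipher: shift "yynlueu" by 3
  'y' (pos 24) + 3 = pos 1 = 'b'
  'y' (pos 24) + 3 = pos 1 = 'b'
  'n' (pos 13) + 3 = pos 16 = 'q'
  'l' (pos 11) + 3 = pos 14 = 'o'
  'u' (pos 20) + 3 = pos 23 = 'x'
  'e' (pos 4) + 3 = pos 7 = 'h'
  'u' (pos 20) + 3 = pos 23 = 'x'
Result: bbqoxhx

bbqoxhx


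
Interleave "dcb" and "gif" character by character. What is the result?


Interleaving "dcb" and "gif":
  Position 0: 'd' from first, 'g' from second => "dg"
  Position 1: 'c' from first, 'i' from second => "ci"
  Position 2: 'b' from first, 'f' from second => "bf"
Result: dgcibf

dgcibf


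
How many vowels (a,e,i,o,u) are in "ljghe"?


Input: ljghe
Checking each character:
  'l' at position 0: consonant
  'j' at position 1: consonant
  'g' at position 2: consonant
  'h' at position 3: consonant
  'e' at position 4: vowel (running total: 1)
Total vowels: 1

1


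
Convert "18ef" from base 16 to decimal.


Input: "18ef" in base 16
Positional expansion:
  Digit '1' (value 1) x 16^3 = 4096
  Digit '8' (value 8) x 16^2 = 2048
  Digit 'e' (value 14) x 16^1 = 224
  Digit 'f' (value 15) x 16^0 = 15
Sum = 6383

6383


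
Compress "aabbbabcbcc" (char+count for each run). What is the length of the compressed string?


Input: aabbbabcbcc
Runs:
  'a' x 2 => "a2"
  'b' x 3 => "b3"
  'a' x 1 => "a1"
  'b' x 1 => "b1"
  'c' x 1 => "c1"
  'b' x 1 => "b1"
  'c' x 2 => "c2"
Compressed: "a2b3a1b1c1b1c2"
Compressed length: 14

14


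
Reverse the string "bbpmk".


Input: bbpmk
Reading characters right to left:
  Position 4: 'k'
  Position 3: 'm'
  Position 2: 'p'
  Position 1: 'b'
  Position 0: 'b'
Reversed: kmpbb

kmpbb


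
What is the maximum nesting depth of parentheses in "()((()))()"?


Input: "()((()))()"
Tracking depth:
  Position 0 '(': depth becomes 1
  Position 1 ')': depth becomes 0
  Position 2 '(': depth becomes 1
  Position 3 '(': depth becomes 2
  Position 4 '(': depth becomes 3
  Position 5 ')': depth becomes 2
  Position 6 ')': depth becomes 1
  Position 7 ')': depth becomes 0
  Position 8 '(': depth becomes 1
  Position 9 ')': depth becomes 0
Maximum depth reached: 3

3


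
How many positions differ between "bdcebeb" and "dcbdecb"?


Comparing "bdcebeb" and "dcbdecb" position by position:
  Position 0: 'b' vs 'd' => DIFFER
  Position 1: 'd' vs 'c' => DIFFER
  Position 2: 'c' vs 'b' => DIFFER
  Position 3: 'e' vs 'd' => DIFFER
  Position 4: 'b' vs 'e' => DIFFER
  Position 5: 'e' vs 'c' => DIFFER
  Position 6: 'b' vs 'b' => same
Positions that differ: 6

6


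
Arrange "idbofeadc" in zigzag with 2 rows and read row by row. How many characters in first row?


Zigzag "idbofeadc" into 2 rows:
Placing characters:
  'i' => row 0
  'd' => row 1
  'b' => row 0
  'o' => row 1
  'f' => row 0
  'e' => row 1
  'a' => row 0
  'd' => row 1
  'c' => row 0
Rows:
  Row 0: "ibfac"
  Row 1: "doed"
First row length: 5

5


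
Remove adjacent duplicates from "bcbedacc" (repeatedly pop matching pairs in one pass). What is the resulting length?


Input: bcbedacc
Stack-based adjacent duplicate removal:
  Read 'b': push. Stack: b
  Read 'c': push. Stack: bc
  Read 'b': push. Stack: bcb
  Read 'e': push. Stack: bcbe
  Read 'd': push. Stack: bcbed
  Read 'a': push. Stack: bcbeda
  Read 'c': push. Stack: bcbedac
  Read 'c': matches stack top 'c' => pop. Stack: bcbeda
Final stack: "bcbeda" (length 6)

6


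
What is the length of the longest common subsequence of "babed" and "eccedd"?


LCS of "babed" and "eccedd"
DP table:
           e    c    c    e    d    d
      0    0    0    0    0    0    0
  b   0    0    0    0    0    0    0
  a   0    0    0    0    0    0    0
  b   0    0    0    0    0    0    0
  e   0    1    1    1    1    1    1
  d   0    1    1    1    1    2    2
LCS length = dp[5][6] = 2

2


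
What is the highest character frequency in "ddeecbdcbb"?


Input: ddeecbdcbb
Character counts:
  'b': 3
  'c': 2
  'd': 3
  'e': 2
Maximum frequency: 3

3


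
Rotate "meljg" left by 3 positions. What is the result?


Input: "meljg", rotate left by 3
First 3 characters: "mel"
Remaining characters: "jg"
Concatenate remaining + first: "jg" + "mel" = "jgmel"

jgmel


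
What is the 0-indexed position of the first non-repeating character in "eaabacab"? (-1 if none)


Input: eaabacab
Character frequencies:
  'a': 4
  'b': 2
  'c': 1
  'e': 1
Scanning left to right for freq == 1:
  Position 0 ('e'): unique! => answer = 0

0


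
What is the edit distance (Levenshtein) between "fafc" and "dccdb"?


Computing edit distance: "fafc" -> "dccdb"
DP table:
           d    c    c    d    b
      0    1    2    3    4    5
  f   1    1    2    3    4    5
  a   2    2    2    3    4    5
  f   3    3    3    3    4    5
  c   4    4    3    3    4    5
Edit distance = dp[4][5] = 5

5


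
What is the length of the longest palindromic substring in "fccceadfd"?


Input: "fccceadfd"
Checking substrings for palindromes:
  [1:4] "ccc" (len 3) => palindrome
  [6:9] "dfd" (len 3) => palindrome
  [1:3] "cc" (len 2) => palindrome
  [2:4] "cc" (len 2) => palindrome
Longest palindromic substring: "ccc" with length 3

3


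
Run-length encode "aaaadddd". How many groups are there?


Input: aaaadddd
Scanning for consecutive runs:
  Group 1: 'a' x 4 (positions 0-3)
  Group 2: 'd' x 4 (positions 4-7)
Total groups: 2

2


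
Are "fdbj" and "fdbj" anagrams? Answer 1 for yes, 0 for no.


Strings: "fdbj", "fdbj"
Sorted first:  bdfj
Sorted second: bdfj
Sorted forms match => anagrams

1


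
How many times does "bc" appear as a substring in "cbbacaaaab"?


Searching for "bc" in "cbbacaaaab"
Scanning each position:
  Position 0: "cb" => no
  Position 1: "bb" => no
  Position 2: "ba" => no
  Position 3: "ac" => no
  Position 4: "ca" => no
  Position 5: "aa" => no
  Position 6: "aa" => no
  Position 7: "aa" => no
  Position 8: "ab" => no
Total occurrences: 0

0


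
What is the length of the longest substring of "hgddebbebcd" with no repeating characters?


Input: "hgddebbebcd"
Sliding window (track last position of each char):
  Position 0 ('h'): window [0,0] length 1 -- new best
  Position 1 ('g'): window [0,1] length 2 -- new best
  Position 2 ('d'): window [0,2] length 3 -- new best
  Position 3 ('d'): repeat (last at 2), move window start to 3
  Position 3 ('d'): window [3,3] length 1
  Position 4 ('e'): window [3,4] length 2
  Position 5 ('b'): window [3,5] length 3
  Position 6 ('b'): repeat (last at 5), move window start to 6
  Position 6 ('b'): window [6,6] length 1
  Position 7 ('e'): window [6,7] length 2
  Position 8 ('b'): repeat (last at 6), move window start to 7
  Position 8 ('b'): window [7,8] length 2
  Position 9 ('c'): window [7,9] length 3
  Position 10 ('d'): window [7,10] length 4 -- new best
Longest substring with no repeats: "ebcd" with length 4

4


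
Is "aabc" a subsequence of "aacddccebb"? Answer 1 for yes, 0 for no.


Check if "aabc" is a subsequence of "aacddccebb"
Greedy scan:
  Position 0 ('a'): matches sub[0] = 'a'
  Position 1 ('a'): matches sub[1] = 'a'
  Position 2 ('c'): no match needed
  Position 3 ('d'): no match needed
  Position 4 ('d'): no match needed
  Position 5 ('c'): no match needed
  Position 6 ('c'): no match needed
  Position 7 ('e'): no match needed
  Position 8 ('b'): matches sub[2] = 'b'
  Position 9 ('b'): no match needed
Only matched 3/4 characters => not a subsequence

0


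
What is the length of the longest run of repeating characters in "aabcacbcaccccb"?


Input: "aabcacbcaccccb"
Scanning for longest run:
  Position 1 ('a'): continues run of 'a', length=2
  Position 2 ('b'): new char, reset run to 1
  Position 3 ('c'): new char, reset run to 1
  Position 4 ('a'): new char, reset run to 1
  Position 5 ('c'): new char, reset run to 1
  Position 6 ('b'): new char, reset run to 1
  Position 7 ('c'): new char, reset run to 1
  Position 8 ('a'): new char, reset run to 1
  Position 9 ('c'): new char, reset run to 1
  Position 10 ('c'): continues run of 'c', length=2
  Position 11 ('c'): continues run of 'c', length=3
  Position 12 ('c'): continues run of 'c', length=4
  Position 13 ('b'): new char, reset run to 1
Longest run: 'c' with length 4

4


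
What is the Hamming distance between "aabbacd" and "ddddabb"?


Comparing "aabbacd" and "ddddabb" position by position:
  Position 0: 'a' vs 'd' => differ
  Position 1: 'a' vs 'd' => differ
  Position 2: 'b' vs 'd' => differ
  Position 3: 'b' vs 'd' => differ
  Position 4: 'a' vs 'a' => same
  Position 5: 'c' vs 'b' => differ
  Position 6: 'd' vs 'b' => differ
Total differences (Hamming distance): 6

6


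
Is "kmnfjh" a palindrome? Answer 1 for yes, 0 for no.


Input: kmnfjh
Reversed: hjfnmk
  Compare pos 0 ('k') with pos 5 ('h'): MISMATCH
  Compare pos 1 ('m') with pos 4 ('j'): MISMATCH
  Compare pos 2 ('n') with pos 3 ('f'): MISMATCH
Result: not a palindrome

0


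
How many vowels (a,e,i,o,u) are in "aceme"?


Input: aceme
Checking each character:
  'a' at position 0: vowel (running total: 1)
  'c' at position 1: consonant
  'e' at position 2: vowel (running total: 2)
  'm' at position 3: consonant
  'e' at position 4: vowel (running total: 3)
Total vowels: 3

3


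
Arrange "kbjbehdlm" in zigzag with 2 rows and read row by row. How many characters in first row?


Zigzag "kbjbehdlm" into 2 rows:
Placing characters:
  'k' => row 0
  'b' => row 1
  'j' => row 0
  'b' => row 1
  'e' => row 0
  'h' => row 1
  'd' => row 0
  'l' => row 1
  'm' => row 0
Rows:
  Row 0: "kjedm"
  Row 1: "bbhl"
First row length: 5

5


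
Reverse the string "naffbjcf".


Input: naffbjcf
Reading characters right to left:
  Position 7: 'f'
  Position 6: 'c'
  Position 5: 'j'
  Position 4: 'b'
  Position 3: 'f'
  Position 2: 'f'
  Position 1: 'a'
  Position 0: 'n'
Reversed: fcjbffan

fcjbffan


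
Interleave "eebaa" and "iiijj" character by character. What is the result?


Interleaving "eebaa" and "iiijj":
  Position 0: 'e' from first, 'i' from second => "ei"
  Position 1: 'e' from first, 'i' from second => "ei"
  Position 2: 'b' from first, 'i' from second => "bi"
  Position 3: 'a' from first, 'j' from second => "aj"
  Position 4: 'a' from first, 'j' from second => "aj"
Result: eieibiajaj

eieibiajaj


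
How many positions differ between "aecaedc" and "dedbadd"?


Comparing "aecaedc" and "dedbadd" position by position:
  Position 0: 'a' vs 'd' => DIFFER
  Position 1: 'e' vs 'e' => same
  Position 2: 'c' vs 'd' => DIFFER
  Position 3: 'a' vs 'b' => DIFFER
  Position 4: 'e' vs 'a' => DIFFER
  Position 5: 'd' vs 'd' => same
  Position 6: 'c' vs 'd' => DIFFER
Positions that differ: 5

5


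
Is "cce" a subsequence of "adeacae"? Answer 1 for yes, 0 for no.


Check if "cce" is a subsequence of "adeacae"
Greedy scan:
  Position 0 ('a'): no match needed
  Position 1 ('d'): no match needed
  Position 2 ('e'): no match needed
  Position 3 ('a'): no match needed
  Position 4 ('c'): matches sub[0] = 'c'
  Position 5 ('a'): no match needed
  Position 6 ('e'): no match needed
Only matched 1/3 characters => not a subsequence

0


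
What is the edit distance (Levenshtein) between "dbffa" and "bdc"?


Computing edit distance: "dbffa" -> "bdc"
DP table:
           b    d    c
      0    1    2    3
  d   1    1    1    2
  b   2    1    2    2
  f   3    2    2    3
  f   4    3    3    3
  a   5    4    4    4
Edit distance = dp[5][3] = 4

4


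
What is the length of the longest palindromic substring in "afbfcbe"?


Input: "afbfcbe"
Checking substrings for palindromes:
  [1:4] "fbf" (len 3) => palindrome
Longest palindromic substring: "fbf" with length 3

3


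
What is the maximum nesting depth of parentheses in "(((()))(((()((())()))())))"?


Input: "(((()))(((()((())()))())))"
Tracking depth:
  Position 0 '(': depth becomes 1
  Position 1 '(': depth becomes 2
  Position 2 '(': depth becomes 3
  Position 3 '(': depth becomes 4
  Position 4 ')': depth becomes 3
  Position 5 ')': depth becomes 2
  Position 6 ')': depth becomes 1
  Position 7 '(': depth becomes 2
  Position 8 '(': depth becomes 3
  Position 9 '(': depth becomes 4
  Position 10 '(': depth becomes 5
  Position 11 ')': depth becomes 4
  Position 12 '(': depth becomes 5
  Position 13 '(': depth becomes 6
  Position 14 '(': depth becomes 7
  Position 15 ')': depth becomes 6
  Position 16 ')': depth becomes 5
  Position 17 '(': depth becomes 6
  Position 18 ')': depth becomes 5
  Position 19 ')': depth becomes 4
  Position 20 ')': depth becomes 3
  Position 21 '(': depth becomes 4
  Position 22 ')': depth becomes 3
  Position 23 ')': depth becomes 2
  Position 24 ')': depth becomes 1
  Position 25 ')': depth becomes 0
Maximum depth reached: 7

7


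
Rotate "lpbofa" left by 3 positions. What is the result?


Input: "lpbofa", rotate left by 3
First 3 characters: "lpb"
Remaining characters: "ofa"
Concatenate remaining + first: "ofa" + "lpb" = "ofalpb"

ofalpb


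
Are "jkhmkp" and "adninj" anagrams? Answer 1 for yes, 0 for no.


Strings: "jkhmkp", "adninj"
Sorted first:  hjkkmp
Sorted second: adijnn
Differ at position 0: 'h' vs 'a' => not anagrams

0


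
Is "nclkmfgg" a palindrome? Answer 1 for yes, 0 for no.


Input: nclkmfgg
Reversed: ggfmklcn
  Compare pos 0 ('n') with pos 7 ('g'): MISMATCH
  Compare pos 1 ('c') with pos 6 ('g'): MISMATCH
  Compare pos 2 ('l') with pos 5 ('f'): MISMATCH
  Compare pos 3 ('k') with pos 4 ('m'): MISMATCH
Result: not a palindrome

0


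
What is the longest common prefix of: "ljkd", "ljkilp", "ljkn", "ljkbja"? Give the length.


Words: ljkd, ljkilp, ljkn, ljkbja
  Position 0: all 'l' => match
  Position 1: all 'j' => match
  Position 2: all 'k' => match
  Position 3: ('d', 'i', 'n', 'b') => mismatch, stop
LCP = "ljk" (length 3)

3


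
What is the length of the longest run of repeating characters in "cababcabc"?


Input: "cababcabc"
Scanning for longest run:
  Position 1 ('a'): new char, reset run to 1
  Position 2 ('b'): new char, reset run to 1
  Position 3 ('a'): new char, reset run to 1
  Position 4 ('b'): new char, reset run to 1
  Position 5 ('c'): new char, reset run to 1
  Position 6 ('a'): new char, reset run to 1
  Position 7 ('b'): new char, reset run to 1
  Position 8 ('c'): new char, reset run to 1
Longest run: 'c' with length 1

1


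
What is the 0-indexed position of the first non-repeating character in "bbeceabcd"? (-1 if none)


Input: bbeceabcd
Character frequencies:
  'a': 1
  'b': 3
  'c': 2
  'd': 1
  'e': 2
Scanning left to right for freq == 1:
  Position 0 ('b'): freq=3, skip
  Position 1 ('b'): freq=3, skip
  Position 2 ('e'): freq=2, skip
  Position 3 ('c'): freq=2, skip
  Position 4 ('e'): freq=2, skip
  Position 5 ('a'): unique! => answer = 5

5


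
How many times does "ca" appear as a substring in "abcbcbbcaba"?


Searching for "ca" in "abcbcbbcaba"
Scanning each position:
  Position 0: "ab" => no
  Position 1: "bc" => no
  Position 2: "cb" => no
  Position 3: "bc" => no
  Position 4: "cb" => no
  Position 5: "bb" => no
  Position 6: "bc" => no
  Position 7: "ca" => MATCH
  Position 8: "ab" => no
  Position 9: "ba" => no
Total occurrences: 1

1


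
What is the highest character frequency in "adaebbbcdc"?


Input: adaebbbcdc
Character counts:
  'a': 2
  'b': 3
  'c': 2
  'd': 2
  'e': 1
Maximum frequency: 3

3


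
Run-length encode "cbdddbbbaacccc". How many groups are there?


Input: cbdddbbbaacccc
Scanning for consecutive runs:
  Group 1: 'c' x 1 (positions 0-0)
  Group 2: 'b' x 1 (positions 1-1)
  Group 3: 'd' x 3 (positions 2-4)
  Group 4: 'b' x 3 (positions 5-7)
  Group 5: 'a' x 2 (positions 8-9)
  Group 6: 'c' x 4 (positions 10-13)
Total groups: 6

6


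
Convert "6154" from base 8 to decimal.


Input: "6154" in base 8
Positional expansion:
  Digit '6' (value 6) x 8^3 = 3072
  Digit '1' (value 1) x 8^2 = 64
  Digit '5' (value 5) x 8^1 = 40
  Digit '4' (value 4) x 8^0 = 4
Sum = 3180

3180


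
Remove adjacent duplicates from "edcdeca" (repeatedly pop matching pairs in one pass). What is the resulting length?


Input: edcdeca
Stack-based adjacent duplicate removal:
  Read 'e': push. Stack: e
  Read 'd': push. Stack: ed
  Read 'c': push. Stack: edc
  Read 'd': push. Stack: edcd
  Read 'e': push. Stack: edcde
  Read 'c': push. Stack: edcdec
  Read 'a': push. Stack: edcdeca
Final stack: "edcdeca" (length 7)

7


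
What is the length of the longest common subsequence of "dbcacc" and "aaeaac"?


LCS of "dbcacc" and "aaeaac"
DP table:
           a    a    e    a    a    c
      0    0    0    0    0    0    0
  d   0    0    0    0    0    0    0
  b   0    0    0    0    0    0    0
  c   0    0    0    0    0    0    1
  a   0    1    1    1    1    1    1
  c   0    1    1    1    1    1    2
  c   0    1    1    1    1    1    2
LCS length = dp[6][6] = 2

2


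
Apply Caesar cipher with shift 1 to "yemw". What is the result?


Caesar cipher: shift "yemw" by 1
  'y' (pos 24) + 1 = pos 25 = 'z'
  'e' (pos 4) + 1 = pos 5 = 'f'
  'm' (pos 12) + 1 = pos 13 = 'n'
  'w' (pos 22) + 1 = pos 23 = 'x'
Result: zfnx

zfnx


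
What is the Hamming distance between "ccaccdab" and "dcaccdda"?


Comparing "ccaccdab" and "dcaccdda" position by position:
  Position 0: 'c' vs 'd' => differ
  Position 1: 'c' vs 'c' => same
  Position 2: 'a' vs 'a' => same
  Position 3: 'c' vs 'c' => same
  Position 4: 'c' vs 'c' => same
  Position 5: 'd' vs 'd' => same
  Position 6: 'a' vs 'd' => differ
  Position 7: 'b' vs 'a' => differ
Total differences (Hamming distance): 3

3


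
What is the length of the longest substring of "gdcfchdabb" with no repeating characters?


Input: "gdcfchdabb"
Sliding window (track last position of each char):
  Position 0 ('g'): window [0,0] length 1 -- new best
  Position 1 ('d'): window [0,1] length 2 -- new best
  Position 2 ('c'): window [0,2] length 3 -- new best
  Position 3 ('f'): window [0,3] length 4 -- new best
  Position 4 ('c'): repeat (last at 2), move window start to 3
  Position 4 ('c'): window [3,4] length 2
  Position 5 ('h'): window [3,5] length 3
  Position 6 ('d'): window [3,6] length 4
  Position 7 ('a'): window [3,7] length 5 -- new best
  Position 8 ('b'): window [3,8] length 6 -- new best
  Position 9 ('b'): repeat (last at 8), move window start to 9
  Position 9 ('b'): window [9,9] length 1
Longest substring with no repeats: "fchdab" with length 6

6


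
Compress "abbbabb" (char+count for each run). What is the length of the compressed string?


Input: abbbabb
Runs:
  'a' x 1 => "a1"
  'b' x 3 => "b3"
  'a' x 1 => "a1"
  'b' x 2 => "b2"
Compressed: "a1b3a1b2"
Compressed length: 8

8


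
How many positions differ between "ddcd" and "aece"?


Comparing "ddcd" and "aece" position by position:
  Position 0: 'd' vs 'a' => DIFFER
  Position 1: 'd' vs 'e' => DIFFER
  Position 2: 'c' vs 'c' => same
  Position 3: 'd' vs 'e' => DIFFER
Positions that differ: 3

3


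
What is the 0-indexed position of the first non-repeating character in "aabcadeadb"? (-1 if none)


Input: aabcadeadb
Character frequencies:
  'a': 4
  'b': 2
  'c': 1
  'd': 2
  'e': 1
Scanning left to right for freq == 1:
  Position 0 ('a'): freq=4, skip
  Position 1 ('a'): freq=4, skip
  Position 2 ('b'): freq=2, skip
  Position 3 ('c'): unique! => answer = 3

3


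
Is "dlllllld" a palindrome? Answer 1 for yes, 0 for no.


Input: dlllllld
Reversed: dlllllld
  Compare pos 0 ('d') with pos 7 ('d'): match
  Compare pos 1 ('l') with pos 6 ('l'): match
  Compare pos 2 ('l') with pos 5 ('l'): match
  Compare pos 3 ('l') with pos 4 ('l'): match
Result: palindrome

1


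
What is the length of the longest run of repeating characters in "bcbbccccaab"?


Input: "bcbbccccaab"
Scanning for longest run:
  Position 1 ('c'): new char, reset run to 1
  Position 2 ('b'): new char, reset run to 1
  Position 3 ('b'): continues run of 'b', length=2
  Position 4 ('c'): new char, reset run to 1
  Position 5 ('c'): continues run of 'c', length=2
  Position 6 ('c'): continues run of 'c', length=3
  Position 7 ('c'): continues run of 'c', length=4
  Position 8 ('a'): new char, reset run to 1
  Position 9 ('a'): continues run of 'a', length=2
  Position 10 ('b'): new char, reset run to 1
Longest run: 'c' with length 4

4
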